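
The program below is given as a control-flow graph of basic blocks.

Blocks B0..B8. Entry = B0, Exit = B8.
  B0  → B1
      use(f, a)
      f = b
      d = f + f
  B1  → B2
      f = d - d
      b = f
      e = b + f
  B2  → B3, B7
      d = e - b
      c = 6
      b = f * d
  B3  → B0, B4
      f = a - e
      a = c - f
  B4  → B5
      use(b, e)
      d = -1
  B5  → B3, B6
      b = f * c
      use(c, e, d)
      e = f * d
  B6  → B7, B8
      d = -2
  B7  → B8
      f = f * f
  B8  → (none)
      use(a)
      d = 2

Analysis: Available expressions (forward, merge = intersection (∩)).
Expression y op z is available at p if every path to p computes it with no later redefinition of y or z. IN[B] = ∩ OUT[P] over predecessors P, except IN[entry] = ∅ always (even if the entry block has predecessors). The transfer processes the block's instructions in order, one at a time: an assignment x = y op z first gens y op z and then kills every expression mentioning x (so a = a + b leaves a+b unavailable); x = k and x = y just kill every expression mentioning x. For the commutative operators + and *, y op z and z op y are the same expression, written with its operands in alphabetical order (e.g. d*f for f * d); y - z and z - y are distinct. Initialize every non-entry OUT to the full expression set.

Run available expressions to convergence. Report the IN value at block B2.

Answer: {b+f, d-d}

Working:
Per-block solution:
  B0: | IN={} | OUT={f+f}
  B1: | IN={f+f} | OUT={b+f, d-d}
  B2: | IN={b+f, d-d} | OUT={d*f}
  B3: | IN={d*f} | OUT={c-f}
  B4: | IN={c-f} | OUT={c-f}
  B5: | IN={c-f} | OUT={c*f, c-f, d*f}
  B6: | IN={c*f, c-f, d*f} | OUT={c*f, c-f}
  B7: | IN={} | OUT={}
  B8: | IN={} | OUT={}

Merge at B2: IN[B2] = OUT[B1] = {b+f, d-d}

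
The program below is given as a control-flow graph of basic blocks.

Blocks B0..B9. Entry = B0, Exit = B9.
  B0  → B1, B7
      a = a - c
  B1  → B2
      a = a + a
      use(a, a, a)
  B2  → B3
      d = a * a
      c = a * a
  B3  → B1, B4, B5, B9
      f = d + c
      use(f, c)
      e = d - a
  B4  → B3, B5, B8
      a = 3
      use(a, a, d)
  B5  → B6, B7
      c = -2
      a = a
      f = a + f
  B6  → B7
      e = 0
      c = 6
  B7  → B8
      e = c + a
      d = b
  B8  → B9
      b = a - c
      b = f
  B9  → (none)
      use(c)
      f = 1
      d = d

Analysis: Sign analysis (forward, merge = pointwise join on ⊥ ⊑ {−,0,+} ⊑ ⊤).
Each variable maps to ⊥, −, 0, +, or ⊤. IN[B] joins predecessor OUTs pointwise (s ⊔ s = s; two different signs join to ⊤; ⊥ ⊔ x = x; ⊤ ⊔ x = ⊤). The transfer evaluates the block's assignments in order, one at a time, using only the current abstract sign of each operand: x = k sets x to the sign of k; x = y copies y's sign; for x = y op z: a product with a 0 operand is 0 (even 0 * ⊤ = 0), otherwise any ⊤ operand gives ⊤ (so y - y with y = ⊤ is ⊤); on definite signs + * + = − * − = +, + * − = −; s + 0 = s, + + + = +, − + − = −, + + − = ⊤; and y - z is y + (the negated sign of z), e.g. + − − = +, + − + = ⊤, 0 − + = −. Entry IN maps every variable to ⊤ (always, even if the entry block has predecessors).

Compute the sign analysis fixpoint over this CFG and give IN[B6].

Per-block solution:
  B0:   IN=(all ⊤)   OUT=(all ⊤)
  B1:   IN=(all ⊤)   OUT=(all ⊤)
  B2:   IN=(all ⊤)   OUT=(all ⊤)
  B3:   IN=(all ⊤)   OUT=(all ⊤)
  B4:   IN=(all ⊤)   OUT={a:+; rest ⊤}
  B5:   IN=(all ⊤)   OUT={c:-; rest ⊤}
  B6:   IN={c:-; rest ⊤}   OUT={c:+, e:0; rest ⊤}
  B7:   IN=(all ⊤)   OUT=(all ⊤)
  B8:   IN=(all ⊤)   OUT=(all ⊤)
  B9:   IN=(all ⊤)   OUT={f:+; rest ⊤}

Merge at B6: IN[B6] = OUT[B5] = {a: ⊤, b: ⊤, c: -, d: ⊤, e: ⊤, f: ⊤}

Answer: {a: ⊤, b: ⊤, c: -, d: ⊤, e: ⊤, f: ⊤}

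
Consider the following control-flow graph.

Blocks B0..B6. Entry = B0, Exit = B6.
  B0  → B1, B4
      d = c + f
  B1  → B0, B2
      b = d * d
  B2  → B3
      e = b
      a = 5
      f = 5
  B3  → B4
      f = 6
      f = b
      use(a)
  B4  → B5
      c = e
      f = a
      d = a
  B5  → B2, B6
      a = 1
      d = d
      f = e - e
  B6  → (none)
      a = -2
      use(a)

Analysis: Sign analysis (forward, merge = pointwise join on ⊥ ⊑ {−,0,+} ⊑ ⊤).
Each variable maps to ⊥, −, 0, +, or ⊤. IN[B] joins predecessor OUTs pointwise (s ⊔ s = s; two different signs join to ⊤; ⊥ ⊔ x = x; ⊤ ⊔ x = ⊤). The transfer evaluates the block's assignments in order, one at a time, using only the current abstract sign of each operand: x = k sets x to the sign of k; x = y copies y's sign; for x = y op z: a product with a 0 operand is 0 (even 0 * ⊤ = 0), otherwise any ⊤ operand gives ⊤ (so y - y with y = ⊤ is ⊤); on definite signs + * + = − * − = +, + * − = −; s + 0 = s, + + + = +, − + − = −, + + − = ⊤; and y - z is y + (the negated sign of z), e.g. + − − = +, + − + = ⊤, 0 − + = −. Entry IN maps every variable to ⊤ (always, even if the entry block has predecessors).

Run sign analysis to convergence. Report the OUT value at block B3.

Per-block solution:
  B0:   IN=(all ⊤)   OUT=(all ⊤)
  B1:   IN=(all ⊤)   OUT=(all ⊤)
  B2:   IN=(all ⊤)   OUT={a:+, f:+; rest ⊤}
  B3:   IN={a:+, f:+; rest ⊤}   OUT={a:+; rest ⊤}
  B4:   IN=(all ⊤)   OUT=(all ⊤)
  B5:   IN=(all ⊤)   OUT={a:+; rest ⊤}
  B6:   IN={a:+; rest ⊤}   OUT={a:-; rest ⊤}

Merge at B3: IN[B3] = OUT[B2] = {a: +, b: ⊤, c: ⊤, d: ⊤, e: ⊤, f: +}
Applying B3's transfer function to that IN value gives OUT[B3] (row B3 above).

Answer: {a: +, b: ⊤, c: ⊤, d: ⊤, e: ⊤, f: ⊤}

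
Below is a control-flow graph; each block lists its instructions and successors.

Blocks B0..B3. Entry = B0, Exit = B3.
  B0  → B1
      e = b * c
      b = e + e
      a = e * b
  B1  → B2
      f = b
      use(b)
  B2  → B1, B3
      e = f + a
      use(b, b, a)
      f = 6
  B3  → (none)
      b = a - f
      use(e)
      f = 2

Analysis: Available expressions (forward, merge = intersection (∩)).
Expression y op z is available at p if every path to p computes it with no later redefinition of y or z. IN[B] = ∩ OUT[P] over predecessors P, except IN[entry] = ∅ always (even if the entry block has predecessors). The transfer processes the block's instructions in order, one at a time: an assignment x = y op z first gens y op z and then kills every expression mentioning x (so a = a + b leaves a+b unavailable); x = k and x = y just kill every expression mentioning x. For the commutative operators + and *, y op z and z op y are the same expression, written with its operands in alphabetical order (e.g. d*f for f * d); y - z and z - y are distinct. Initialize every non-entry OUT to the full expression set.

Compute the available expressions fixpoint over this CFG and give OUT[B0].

Fixpoint table:
  B0:   IN={}   OUT={b*e, e+e}
  B1:   IN={}   OUT={}
  B2:   IN={}   OUT={}
  B3:   IN={}   OUT={}

B0 is the boundary node: IN[B0] = {}
Applying B0's transfer function to that IN value gives OUT[B0] (row B0 above).

Answer: {b*e, e+e}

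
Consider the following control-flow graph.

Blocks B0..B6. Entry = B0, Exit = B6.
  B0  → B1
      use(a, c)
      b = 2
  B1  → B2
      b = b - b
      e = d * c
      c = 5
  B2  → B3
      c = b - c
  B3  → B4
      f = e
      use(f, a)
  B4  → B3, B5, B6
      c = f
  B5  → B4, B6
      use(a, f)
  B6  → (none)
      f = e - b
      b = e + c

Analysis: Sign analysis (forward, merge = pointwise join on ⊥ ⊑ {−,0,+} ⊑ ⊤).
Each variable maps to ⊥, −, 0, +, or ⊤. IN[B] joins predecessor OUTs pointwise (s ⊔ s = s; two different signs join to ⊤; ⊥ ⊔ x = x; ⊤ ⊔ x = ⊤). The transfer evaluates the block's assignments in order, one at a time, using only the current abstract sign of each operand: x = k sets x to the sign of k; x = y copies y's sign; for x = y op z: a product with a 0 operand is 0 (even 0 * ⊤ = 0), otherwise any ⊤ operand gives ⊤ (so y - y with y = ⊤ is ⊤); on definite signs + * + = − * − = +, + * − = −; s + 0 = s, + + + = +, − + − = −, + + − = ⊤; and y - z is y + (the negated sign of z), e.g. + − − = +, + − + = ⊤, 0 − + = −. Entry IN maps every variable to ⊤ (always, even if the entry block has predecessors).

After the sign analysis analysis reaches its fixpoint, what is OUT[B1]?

Per-block solution:
  B0: | IN=(all ⊤) | OUT={b:+; rest ⊤}
  B1: | IN={b:+; rest ⊤} | OUT={c:+; rest ⊤}
  B2: | IN={c:+; rest ⊤} | OUT=(all ⊤)
  B3: | IN=(all ⊤) | OUT=(all ⊤)
  B4: | IN=(all ⊤) | OUT=(all ⊤)
  B5: | IN=(all ⊤) | OUT=(all ⊤)
  B6: | IN=(all ⊤) | OUT=(all ⊤)

Merge at B1: IN[B1] = OUT[B0] = {a: ⊤, b: +, c: ⊤, d: ⊤, e: ⊤, f: ⊤}
Applying B1's transfer function to that IN value gives OUT[B1] (row B1 above).

Answer: {a: ⊤, b: ⊤, c: +, d: ⊤, e: ⊤, f: ⊤}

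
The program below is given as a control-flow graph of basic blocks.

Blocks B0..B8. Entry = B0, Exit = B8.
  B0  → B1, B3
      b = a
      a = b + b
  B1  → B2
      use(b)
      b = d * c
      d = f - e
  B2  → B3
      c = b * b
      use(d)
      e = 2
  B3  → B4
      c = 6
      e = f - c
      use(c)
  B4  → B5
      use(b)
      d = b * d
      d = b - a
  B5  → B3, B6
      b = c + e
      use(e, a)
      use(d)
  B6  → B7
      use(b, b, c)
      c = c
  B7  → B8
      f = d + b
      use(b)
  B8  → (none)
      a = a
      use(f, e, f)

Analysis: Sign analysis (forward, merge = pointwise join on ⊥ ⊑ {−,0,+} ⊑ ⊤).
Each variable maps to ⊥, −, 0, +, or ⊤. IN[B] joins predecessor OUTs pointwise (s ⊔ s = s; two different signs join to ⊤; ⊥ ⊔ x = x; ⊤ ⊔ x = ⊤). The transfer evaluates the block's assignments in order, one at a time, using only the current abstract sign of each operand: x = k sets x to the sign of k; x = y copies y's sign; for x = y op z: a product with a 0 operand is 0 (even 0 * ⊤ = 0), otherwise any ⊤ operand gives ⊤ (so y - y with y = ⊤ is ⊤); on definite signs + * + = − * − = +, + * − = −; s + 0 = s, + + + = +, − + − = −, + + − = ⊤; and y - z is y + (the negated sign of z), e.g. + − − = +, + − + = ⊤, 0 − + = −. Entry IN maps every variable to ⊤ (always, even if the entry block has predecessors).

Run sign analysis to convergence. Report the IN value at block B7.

Answer: {a: ⊤, b: ⊤, c: +, d: ⊤, e: ⊤, f: ⊤}

Trace:
Per-block solution:
  B0:  IN=(all ⊤)  OUT=(all ⊤)
  B1:  IN=(all ⊤)  OUT=(all ⊤)
  B2:  IN=(all ⊤)  OUT={e:+; rest ⊤}
  B3:  IN=(all ⊤)  OUT={c:+; rest ⊤}
  B4:  IN={c:+; rest ⊤}  OUT={c:+; rest ⊤}
  B5:  IN={c:+; rest ⊤}  OUT={c:+; rest ⊤}
  B6:  IN={c:+; rest ⊤}  OUT={c:+; rest ⊤}
  B7:  IN={c:+; rest ⊤}  OUT={c:+; rest ⊤}
  B8:  IN={c:+; rest ⊤}  OUT={c:+; rest ⊤}

Merge at B7: IN[B7] = OUT[B6] = {a: ⊤, b: ⊤, c: +, d: ⊤, e: ⊤, f: ⊤}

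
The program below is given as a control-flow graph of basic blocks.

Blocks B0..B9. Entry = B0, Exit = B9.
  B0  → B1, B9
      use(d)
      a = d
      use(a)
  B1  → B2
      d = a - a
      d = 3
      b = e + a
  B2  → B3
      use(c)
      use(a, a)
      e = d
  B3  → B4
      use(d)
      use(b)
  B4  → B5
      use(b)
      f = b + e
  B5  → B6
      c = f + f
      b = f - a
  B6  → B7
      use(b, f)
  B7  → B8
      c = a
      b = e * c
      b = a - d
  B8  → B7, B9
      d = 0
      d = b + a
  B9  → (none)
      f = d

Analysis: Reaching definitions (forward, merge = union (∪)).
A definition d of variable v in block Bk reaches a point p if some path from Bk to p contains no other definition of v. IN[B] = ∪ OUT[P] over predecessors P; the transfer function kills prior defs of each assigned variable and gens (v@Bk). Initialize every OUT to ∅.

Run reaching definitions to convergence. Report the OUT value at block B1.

Answer: {a@B0, b@B1, d@B1}

Trace:
Fixpoint table:
  B0: | IN={} | OUT={a@B0}
  B1: | IN={a@B0} | OUT={a@B0, b@B1, d@B1}
  B2: | IN={a@B0, b@B1, d@B1} | OUT={a@B0, b@B1, d@B1, e@B2}
  B3: | IN={a@B0, b@B1, d@B1, e@B2} | OUT={a@B0, b@B1, d@B1, e@B2}
  B4: | IN={a@B0, b@B1, d@B1, e@B2} | OUT={a@B0, b@B1, d@B1, e@B2, f@B4}
  B5: | IN={a@B0, b@B1, d@B1, e@B2, f@B4} | OUT={a@B0, b@B5, c@B5, d@B1, e@B2, f@B4}
  B6: | IN={a@B0, b@B5, c@B5, d@B1, e@B2, f@B4} | OUT={a@B0, b@B5, c@B5, d@B1, e@B2, f@B4}
  B7: | IN={a@B0, b@B5, b@B7, c@B5, c@B7, d@B1, d@B8, e@B2, f@B4} | OUT={a@B0, b@B7, c@B7, d@B1, d@B8, e@B2, f@B4}
  B8: | IN={a@B0, b@B7, c@B7, d@B1, d@B8, e@B2, f@B4} | OUT={a@B0, b@B7, c@B7, d@B8, e@B2, f@B4}
  B9: | IN={a@B0, b@B7, c@B7, d@B8, e@B2, f@B4} | OUT={a@B0, b@B7, c@B7, d@B8, e@B2, f@B9}

Merge at B1: IN[B1] = OUT[B0] = {a@B0}
Applying B1's transfer function to that IN value gives OUT[B1] (row B1 above).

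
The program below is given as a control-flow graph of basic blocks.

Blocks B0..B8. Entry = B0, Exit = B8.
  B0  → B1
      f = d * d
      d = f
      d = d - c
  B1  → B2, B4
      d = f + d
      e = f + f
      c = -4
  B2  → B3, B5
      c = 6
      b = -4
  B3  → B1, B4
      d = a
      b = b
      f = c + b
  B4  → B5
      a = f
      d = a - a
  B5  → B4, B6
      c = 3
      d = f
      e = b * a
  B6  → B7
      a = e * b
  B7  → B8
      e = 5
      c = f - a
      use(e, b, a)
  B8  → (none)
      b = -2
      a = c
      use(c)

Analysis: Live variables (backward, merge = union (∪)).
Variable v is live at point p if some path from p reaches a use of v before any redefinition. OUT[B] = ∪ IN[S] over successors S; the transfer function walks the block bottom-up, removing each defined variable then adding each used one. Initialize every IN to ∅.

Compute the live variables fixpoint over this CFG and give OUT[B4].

Answer: {a, b, f}

Trace:
Per-block solution:
  B0:   IN={a, b, c, d}   OUT={a, b, d, f}
  B1:   IN={a, b, d, f}   OUT={a, b, f}
  B2:   IN={a, f}   OUT={a, b, c, f}
  B3:   IN={a, b, c}   OUT={a, b, d, f}
  B4:   IN={b, f}   OUT={a, b, f}
  B5:   IN={a, b, f}   OUT={b, e, f}
  B6:   IN={b, e, f}   OUT={a, b, f}
  B7:   IN={a, b, f}   OUT={c}
  B8:   IN={c}   OUT={}

Merge at B4: OUT[B4] = IN[B5] = {a, b, f}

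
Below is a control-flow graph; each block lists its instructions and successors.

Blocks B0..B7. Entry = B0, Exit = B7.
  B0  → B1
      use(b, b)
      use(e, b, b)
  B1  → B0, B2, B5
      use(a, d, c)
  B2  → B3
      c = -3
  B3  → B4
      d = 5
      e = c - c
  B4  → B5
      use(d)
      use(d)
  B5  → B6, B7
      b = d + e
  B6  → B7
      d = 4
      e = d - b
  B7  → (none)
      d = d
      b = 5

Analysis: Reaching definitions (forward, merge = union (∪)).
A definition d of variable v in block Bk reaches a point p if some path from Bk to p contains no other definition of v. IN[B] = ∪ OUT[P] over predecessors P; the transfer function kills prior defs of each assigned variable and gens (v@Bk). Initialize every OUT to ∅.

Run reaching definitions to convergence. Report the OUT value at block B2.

Converged values:
  B0: | IN={} | OUT={}
  B1: | IN={} | OUT={}
  B2: | IN={} | OUT={c@B2}
  B3: | IN={c@B2} | OUT={c@B2, d@B3, e@B3}
  B4: | IN={c@B2, d@B3, e@B3} | OUT={c@B2, d@B3, e@B3}
  B5: | IN={c@B2, d@B3, e@B3} | OUT={b@B5, c@B2, d@B3, e@B3}
  B6: | IN={b@B5, c@B2, d@B3, e@B3} | OUT={b@B5, c@B2, d@B6, e@B6}
  B7: | IN={b@B5, c@B2, d@B3, d@B6, e@B3, e@B6} | OUT={b@B7, c@B2, d@B7, e@B3, e@B6}

Merge at B2: IN[B2] = OUT[B1] = {}
Applying B2's transfer function to that IN value gives OUT[B2] (row B2 above).

Answer: {c@B2}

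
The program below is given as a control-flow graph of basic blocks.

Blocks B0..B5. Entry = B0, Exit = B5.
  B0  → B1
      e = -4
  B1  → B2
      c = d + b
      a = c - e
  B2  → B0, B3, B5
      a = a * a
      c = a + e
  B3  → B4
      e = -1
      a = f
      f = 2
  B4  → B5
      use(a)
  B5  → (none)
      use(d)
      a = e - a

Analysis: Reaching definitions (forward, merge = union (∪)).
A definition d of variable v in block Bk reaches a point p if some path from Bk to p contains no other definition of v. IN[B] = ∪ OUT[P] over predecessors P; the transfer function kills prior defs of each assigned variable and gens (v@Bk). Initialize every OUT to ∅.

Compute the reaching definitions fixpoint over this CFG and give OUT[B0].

Per-block solution:
  B0:  IN={a@B2, c@B2, e@B0}  OUT={a@B2, c@B2, e@B0}
  B1:  IN={a@B2, c@B2, e@B0}  OUT={a@B1, c@B1, e@B0}
  B2:  IN={a@B1, c@B1, e@B0}  OUT={a@B2, c@B2, e@B0}
  B3:  IN={a@B2, c@B2, e@B0}  OUT={a@B3, c@B2, e@B3, f@B3}
  B4:  IN={a@B3, c@B2, e@B3, f@B3}  OUT={a@B3, c@B2, e@B3, f@B3}
  B5:  IN={a@B2, a@B3, c@B2, e@B0, e@B3, f@B3}  OUT={a@B5, c@B2, e@B0, e@B3, f@B3}

Merge at B0 (entry node, so the boundary value {} is joined with the incoming edge(s)): IN[B0] = {} ⊔ OUT[B2] = {a@B2, c@B2, e@B0}
Applying B0's transfer function to that IN value gives OUT[B0] (row B0 above).

Answer: {a@B2, c@B2, e@B0}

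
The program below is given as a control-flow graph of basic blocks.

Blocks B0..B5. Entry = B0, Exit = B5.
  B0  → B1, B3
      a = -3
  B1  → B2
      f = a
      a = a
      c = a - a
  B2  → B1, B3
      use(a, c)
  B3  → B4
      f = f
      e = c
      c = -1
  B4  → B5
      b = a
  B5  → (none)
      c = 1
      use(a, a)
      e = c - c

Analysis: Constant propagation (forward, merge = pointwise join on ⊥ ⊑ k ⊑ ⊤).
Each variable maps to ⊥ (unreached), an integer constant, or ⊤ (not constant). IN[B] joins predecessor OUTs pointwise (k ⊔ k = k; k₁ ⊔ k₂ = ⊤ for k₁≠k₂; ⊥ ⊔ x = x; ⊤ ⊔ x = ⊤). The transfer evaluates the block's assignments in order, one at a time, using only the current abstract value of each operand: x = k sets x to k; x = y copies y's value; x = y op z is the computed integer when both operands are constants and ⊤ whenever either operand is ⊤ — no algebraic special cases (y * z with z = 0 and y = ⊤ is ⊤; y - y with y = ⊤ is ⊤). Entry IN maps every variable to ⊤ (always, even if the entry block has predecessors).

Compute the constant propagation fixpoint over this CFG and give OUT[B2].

Answer: {a: -3, b: ⊤, c: 0, d: ⊤, e: ⊤, f: -3}

Derivation:
Per-block solution:
  B0:   IN=(all ⊤)   OUT={a:-3; rest ⊤}
  B1:   IN={a:-3; rest ⊤}   OUT={a:-3, c:0, f:-3; rest ⊤}
  B2:   IN={a:-3, c:0, f:-3; rest ⊤}   OUT={a:-3, c:0, f:-3; rest ⊤}
  B3:   IN={a:-3; rest ⊤}   OUT={a:-3, c:-1; rest ⊤}
  B4:   IN={a:-3, c:-1; rest ⊤}   OUT={a:-3, b:-3, c:-1; rest ⊤}
  B5:   IN={a:-3, b:-3, c:-1; rest ⊤}   OUT={a:-3, b:-3, c:1, e:0; rest ⊤}

Merge at B2: IN[B2] = OUT[B1] = {a: -3, b: ⊤, c: 0, d: ⊤, e: ⊤, f: -3}
Applying B2's transfer function to that IN value gives OUT[B2] (row B2 above).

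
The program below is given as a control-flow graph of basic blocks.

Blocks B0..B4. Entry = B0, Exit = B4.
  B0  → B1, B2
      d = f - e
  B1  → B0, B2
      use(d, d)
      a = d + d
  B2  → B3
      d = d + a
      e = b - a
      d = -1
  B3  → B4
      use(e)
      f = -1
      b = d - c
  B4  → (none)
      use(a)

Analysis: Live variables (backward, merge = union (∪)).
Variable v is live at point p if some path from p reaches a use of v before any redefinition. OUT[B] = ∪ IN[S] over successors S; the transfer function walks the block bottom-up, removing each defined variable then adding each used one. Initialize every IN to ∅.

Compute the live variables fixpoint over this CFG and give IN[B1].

Per-block solution:
  B0:  IN={a, b, c, e, f}  OUT={a, b, c, d, e, f}
  B1:  IN={b, c, d, e, f}  OUT={a, b, c, d, e, f}
  B2:  IN={a, b, c, d}  OUT={a, c, d, e}
  B3:  IN={a, c, d, e}  OUT={a}
  B4:  IN={a}  OUT={}

Merge at B1: OUT[B1] = IN[B0] ⊔ IN[B2] = {a, b, c, d, e, f}
Applying B1's transfer function to that OUT value gives IN[B1] (row B1 above).

Answer: {b, c, d, e, f}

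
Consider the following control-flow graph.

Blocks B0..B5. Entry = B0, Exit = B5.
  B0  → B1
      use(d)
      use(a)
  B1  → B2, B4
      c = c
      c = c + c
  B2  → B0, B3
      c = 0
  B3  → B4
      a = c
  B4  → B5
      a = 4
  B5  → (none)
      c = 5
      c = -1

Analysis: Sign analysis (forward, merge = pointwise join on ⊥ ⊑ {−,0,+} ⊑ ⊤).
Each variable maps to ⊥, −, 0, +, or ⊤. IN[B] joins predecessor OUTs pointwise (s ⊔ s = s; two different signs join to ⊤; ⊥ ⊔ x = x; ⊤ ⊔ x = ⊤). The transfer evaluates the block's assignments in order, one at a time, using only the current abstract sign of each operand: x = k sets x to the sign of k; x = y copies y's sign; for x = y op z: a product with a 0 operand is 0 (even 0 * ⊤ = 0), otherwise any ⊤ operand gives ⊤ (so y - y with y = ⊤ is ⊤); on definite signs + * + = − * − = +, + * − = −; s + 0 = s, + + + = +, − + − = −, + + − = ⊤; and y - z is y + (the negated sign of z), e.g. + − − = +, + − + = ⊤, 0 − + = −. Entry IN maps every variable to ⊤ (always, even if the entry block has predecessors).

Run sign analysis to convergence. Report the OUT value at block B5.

Fixpoint table:
  B0:   IN=(all ⊤)   OUT=(all ⊤)
  B1:   IN=(all ⊤)   OUT=(all ⊤)
  B2:   IN=(all ⊤)   OUT={c:0; rest ⊤}
  B3:   IN={c:0; rest ⊤}   OUT={a:0, c:0; rest ⊤}
  B4:   IN=(all ⊤)   OUT={a:+; rest ⊤}
  B5:   IN={a:+; rest ⊤}   OUT={a:+, c:-; rest ⊤}

Merge at B5: IN[B5] = OUT[B4] = {a: +, b: ⊤, c: ⊤, d: ⊤, e: ⊤, f: ⊤}
Applying B5's transfer function to that IN value gives OUT[B5] (row B5 above).

Answer: {a: +, b: ⊤, c: -, d: ⊤, e: ⊤, f: ⊤}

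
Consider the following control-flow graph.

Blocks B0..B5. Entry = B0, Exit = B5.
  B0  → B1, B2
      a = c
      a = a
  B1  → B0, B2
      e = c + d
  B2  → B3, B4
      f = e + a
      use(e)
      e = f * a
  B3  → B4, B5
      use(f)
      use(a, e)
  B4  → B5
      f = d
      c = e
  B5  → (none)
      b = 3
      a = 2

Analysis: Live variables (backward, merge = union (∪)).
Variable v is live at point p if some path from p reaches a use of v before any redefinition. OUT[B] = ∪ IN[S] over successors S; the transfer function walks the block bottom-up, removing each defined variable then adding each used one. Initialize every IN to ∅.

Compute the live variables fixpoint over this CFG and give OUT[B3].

Converged values:
  B0:   IN={c, d, e}   OUT={a, c, d, e}
  B1:   IN={a, c, d}   OUT={a, c, d, e}
  B2:   IN={a, d, e}   OUT={a, d, e, f}
  B3:   IN={a, d, e, f}   OUT={d, e}
  B4:   IN={d, e}   OUT={}
  B5:   IN={}   OUT={}

Merge at B3: OUT[B3] = IN[B4] ⊔ IN[B5] = {d, e}

Answer: {d, e}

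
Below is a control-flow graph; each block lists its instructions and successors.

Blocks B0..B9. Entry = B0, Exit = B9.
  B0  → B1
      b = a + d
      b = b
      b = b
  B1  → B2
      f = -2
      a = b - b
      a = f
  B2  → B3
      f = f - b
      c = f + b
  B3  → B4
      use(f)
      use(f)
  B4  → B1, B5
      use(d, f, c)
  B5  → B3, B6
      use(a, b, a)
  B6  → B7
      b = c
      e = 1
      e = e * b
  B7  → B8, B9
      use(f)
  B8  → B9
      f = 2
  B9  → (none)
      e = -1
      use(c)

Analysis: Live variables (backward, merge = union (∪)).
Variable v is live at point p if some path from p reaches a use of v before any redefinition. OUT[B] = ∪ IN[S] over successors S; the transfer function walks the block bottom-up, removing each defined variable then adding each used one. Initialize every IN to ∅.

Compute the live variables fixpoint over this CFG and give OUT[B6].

Fixpoint table:
  B0:   IN={a, d}   OUT={b, d}
  B1:   IN={b, d}   OUT={a, b, d, f}
  B2:   IN={a, b, d, f}   OUT={a, b, c, d, f}
  B3:   IN={a, b, c, d, f}   OUT={a, b, c, d, f}
  B4:   IN={a, b, c, d, f}   OUT={a, b, c, d, f}
  B5:   IN={a, b, c, d, f}   OUT={a, b, c, d, f}
  B6:   IN={c, f}   OUT={c, f}
  B7:   IN={c, f}   OUT={c}
  B8:   IN={c}   OUT={c}
  B9:   IN={c}   OUT={}

Merge at B6: OUT[B6] = IN[B7] = {c, f}

Answer: {c, f}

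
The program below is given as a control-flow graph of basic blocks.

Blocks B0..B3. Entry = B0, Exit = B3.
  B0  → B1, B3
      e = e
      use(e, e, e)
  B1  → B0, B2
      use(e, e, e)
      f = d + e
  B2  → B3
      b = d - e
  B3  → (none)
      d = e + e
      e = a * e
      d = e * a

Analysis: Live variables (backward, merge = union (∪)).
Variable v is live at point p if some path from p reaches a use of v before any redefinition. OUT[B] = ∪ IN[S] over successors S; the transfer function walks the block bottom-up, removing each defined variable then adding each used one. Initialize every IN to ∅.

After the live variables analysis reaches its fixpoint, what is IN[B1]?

Fixpoint table:
  B0:  IN={a, d, e}  OUT={a, d, e}
  B1:  IN={a, d, e}  OUT={a, d, e}
  B2:  IN={a, d, e}  OUT={a, e}
  B3:  IN={a, e}  OUT={}

Merge at B1: OUT[B1] = IN[B0] ⊔ IN[B2] = {a, d, e}
Applying B1's transfer function to that OUT value gives IN[B1] (row B1 above).

Answer: {a, d, e}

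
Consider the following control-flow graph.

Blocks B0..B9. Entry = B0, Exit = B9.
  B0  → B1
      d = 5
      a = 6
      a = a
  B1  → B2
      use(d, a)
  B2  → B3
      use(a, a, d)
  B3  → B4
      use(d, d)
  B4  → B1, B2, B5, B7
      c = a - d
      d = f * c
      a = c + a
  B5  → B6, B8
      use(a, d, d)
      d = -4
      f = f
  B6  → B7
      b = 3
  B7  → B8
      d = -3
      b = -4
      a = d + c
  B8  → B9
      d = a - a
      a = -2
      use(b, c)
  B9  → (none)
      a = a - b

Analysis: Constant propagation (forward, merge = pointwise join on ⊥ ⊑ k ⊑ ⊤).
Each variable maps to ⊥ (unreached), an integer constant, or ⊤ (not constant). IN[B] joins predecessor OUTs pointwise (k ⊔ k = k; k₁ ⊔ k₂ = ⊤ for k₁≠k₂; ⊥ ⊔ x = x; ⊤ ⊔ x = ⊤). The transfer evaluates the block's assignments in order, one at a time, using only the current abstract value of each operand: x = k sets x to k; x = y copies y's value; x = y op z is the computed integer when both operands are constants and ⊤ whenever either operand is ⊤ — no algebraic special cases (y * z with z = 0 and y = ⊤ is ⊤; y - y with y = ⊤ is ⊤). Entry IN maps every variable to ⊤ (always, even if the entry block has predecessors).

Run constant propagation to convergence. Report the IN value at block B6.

Answer: {a: ⊤, b: ⊤, c: ⊤, d: -4, e: ⊤, f: ⊤}

Working:
Converged values:
  B0:   IN=(all ⊤)   OUT={a:6, d:5; rest ⊤}
  B1:   IN=(all ⊤)   OUT=(all ⊤)
  B2:   IN=(all ⊤)   OUT=(all ⊤)
  B3:   IN=(all ⊤)   OUT=(all ⊤)
  B4:   IN=(all ⊤)   OUT=(all ⊤)
  B5:   IN=(all ⊤)   OUT={d:-4; rest ⊤}
  B6:   IN={d:-4; rest ⊤}   OUT={b:3, d:-4; rest ⊤}
  B7:   IN=(all ⊤)   OUT={b:-4, d:-3; rest ⊤}
  B8:   IN=(all ⊤)   OUT={a:-2; rest ⊤}
  B9:   IN={a:-2; rest ⊤}   OUT=(all ⊤)

Merge at B6: IN[B6] = OUT[B5] = {a: ⊤, b: ⊤, c: ⊤, d: -4, e: ⊤, f: ⊤}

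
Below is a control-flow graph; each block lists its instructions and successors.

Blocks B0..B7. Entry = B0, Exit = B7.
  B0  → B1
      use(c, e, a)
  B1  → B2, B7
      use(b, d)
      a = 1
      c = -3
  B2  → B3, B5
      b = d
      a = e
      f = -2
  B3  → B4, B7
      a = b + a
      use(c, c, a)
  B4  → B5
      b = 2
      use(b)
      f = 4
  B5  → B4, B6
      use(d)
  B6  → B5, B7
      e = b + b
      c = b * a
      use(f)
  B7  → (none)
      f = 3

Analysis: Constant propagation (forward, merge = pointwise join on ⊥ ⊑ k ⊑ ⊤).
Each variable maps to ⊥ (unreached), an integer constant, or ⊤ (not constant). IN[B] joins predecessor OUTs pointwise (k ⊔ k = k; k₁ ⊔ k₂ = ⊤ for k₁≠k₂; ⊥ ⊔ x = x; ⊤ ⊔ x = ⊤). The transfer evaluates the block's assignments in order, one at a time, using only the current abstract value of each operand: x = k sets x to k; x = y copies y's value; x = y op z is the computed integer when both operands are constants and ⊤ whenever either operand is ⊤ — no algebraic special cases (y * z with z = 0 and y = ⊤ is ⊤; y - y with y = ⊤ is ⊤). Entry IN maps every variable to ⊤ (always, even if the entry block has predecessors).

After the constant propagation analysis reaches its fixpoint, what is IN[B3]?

Converged values:
  B0:   IN=(all ⊤)   OUT=(all ⊤)
  B1:   IN=(all ⊤)   OUT={a:1, c:-3; rest ⊤}
  B2:   IN={a:1, c:-3; rest ⊤}   OUT={c:-3, f:-2; rest ⊤}
  B3:   IN={c:-3, f:-2; rest ⊤}   OUT={c:-3, f:-2; rest ⊤}
  B4:   IN=(all ⊤)   OUT={b:2, f:4; rest ⊤}
  B5:   IN=(all ⊤)   OUT=(all ⊤)
  B6:   IN=(all ⊤)   OUT=(all ⊤)
  B7:   IN=(all ⊤)   OUT={f:3; rest ⊤}

Merge at B3: IN[B3] = OUT[B2] = {a: ⊤, b: ⊤, c: -3, d: ⊤, e: ⊤, f: -2}

Answer: {a: ⊤, b: ⊤, c: -3, d: ⊤, e: ⊤, f: -2}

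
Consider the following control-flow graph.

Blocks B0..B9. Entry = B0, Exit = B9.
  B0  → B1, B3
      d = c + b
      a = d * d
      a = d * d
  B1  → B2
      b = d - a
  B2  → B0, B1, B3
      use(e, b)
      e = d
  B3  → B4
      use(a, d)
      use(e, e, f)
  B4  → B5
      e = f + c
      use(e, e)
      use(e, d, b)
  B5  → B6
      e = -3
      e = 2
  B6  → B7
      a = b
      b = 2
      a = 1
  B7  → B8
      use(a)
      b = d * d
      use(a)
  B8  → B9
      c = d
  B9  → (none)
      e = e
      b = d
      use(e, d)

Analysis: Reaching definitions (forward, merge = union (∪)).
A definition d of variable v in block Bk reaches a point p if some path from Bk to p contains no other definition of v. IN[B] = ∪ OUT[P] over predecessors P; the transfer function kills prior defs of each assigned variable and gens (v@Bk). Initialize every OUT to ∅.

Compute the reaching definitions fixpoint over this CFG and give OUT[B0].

Converged values:
  B0: | IN={a@B0, b@B1, d@B0, e@B2} | OUT={a@B0, b@B1, d@B0, e@B2}
  B1: | IN={a@B0, b@B1, d@B0, e@B2} | OUT={a@B0, b@B1, d@B0, e@B2}
  B2: | IN={a@B0, b@B1, d@B0, e@B2} | OUT={a@B0, b@B1, d@B0, e@B2}
  B3: | IN={a@B0, b@B1, d@B0, e@B2} | OUT={a@B0, b@B1, d@B0, e@B2}
  B4: | IN={a@B0, b@B1, d@B0, e@B2} | OUT={a@B0, b@B1, d@B0, e@B4}
  B5: | IN={a@B0, b@B1, d@B0, e@B4} | OUT={a@B0, b@B1, d@B0, e@B5}
  B6: | IN={a@B0, b@B1, d@B0, e@B5} | OUT={a@B6, b@B6, d@B0, e@B5}
  B7: | IN={a@B6, b@B6, d@B0, e@B5} | OUT={a@B6, b@B7, d@B0, e@B5}
  B8: | IN={a@B6, b@B7, d@B0, e@B5} | OUT={a@B6, b@B7, c@B8, d@B0, e@B5}
  B9: | IN={a@B6, b@B7, c@B8, d@B0, e@B5} | OUT={a@B6, b@B9, c@B8, d@B0, e@B9}

Merge at B0 (entry node, so the boundary value {} is joined with the incoming edge(s)): IN[B0] = {} ⊔ OUT[B2] = {a@B0, b@B1, d@B0, e@B2}
Applying B0's transfer function to that IN value gives OUT[B0] (row B0 above).

Answer: {a@B0, b@B1, d@B0, e@B2}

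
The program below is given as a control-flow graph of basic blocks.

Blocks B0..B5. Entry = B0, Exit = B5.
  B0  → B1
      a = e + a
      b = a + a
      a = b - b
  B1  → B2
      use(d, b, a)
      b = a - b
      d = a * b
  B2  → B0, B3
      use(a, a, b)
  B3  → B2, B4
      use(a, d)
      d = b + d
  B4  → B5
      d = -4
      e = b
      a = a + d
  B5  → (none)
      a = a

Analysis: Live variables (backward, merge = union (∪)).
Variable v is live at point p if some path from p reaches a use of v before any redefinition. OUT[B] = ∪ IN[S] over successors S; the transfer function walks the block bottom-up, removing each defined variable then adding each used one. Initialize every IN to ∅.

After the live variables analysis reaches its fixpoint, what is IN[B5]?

Answer: {a}

Derivation:
Fixpoint table:
  B0: | IN={a, d, e} | OUT={a, b, d, e}
  B1: | IN={a, b, d, e} | OUT={a, b, d, e}
  B2: | IN={a, b, d, e} | OUT={a, b, d, e}
  B3: | IN={a, b, d, e} | OUT={a, b, d, e}
  B4: | IN={a, b} | OUT={a}
  B5: | IN={a} | OUT={}

B5 is the boundary node: OUT[B5] = {}
Applying B5's transfer function to that OUT value gives IN[B5] (row B5 above).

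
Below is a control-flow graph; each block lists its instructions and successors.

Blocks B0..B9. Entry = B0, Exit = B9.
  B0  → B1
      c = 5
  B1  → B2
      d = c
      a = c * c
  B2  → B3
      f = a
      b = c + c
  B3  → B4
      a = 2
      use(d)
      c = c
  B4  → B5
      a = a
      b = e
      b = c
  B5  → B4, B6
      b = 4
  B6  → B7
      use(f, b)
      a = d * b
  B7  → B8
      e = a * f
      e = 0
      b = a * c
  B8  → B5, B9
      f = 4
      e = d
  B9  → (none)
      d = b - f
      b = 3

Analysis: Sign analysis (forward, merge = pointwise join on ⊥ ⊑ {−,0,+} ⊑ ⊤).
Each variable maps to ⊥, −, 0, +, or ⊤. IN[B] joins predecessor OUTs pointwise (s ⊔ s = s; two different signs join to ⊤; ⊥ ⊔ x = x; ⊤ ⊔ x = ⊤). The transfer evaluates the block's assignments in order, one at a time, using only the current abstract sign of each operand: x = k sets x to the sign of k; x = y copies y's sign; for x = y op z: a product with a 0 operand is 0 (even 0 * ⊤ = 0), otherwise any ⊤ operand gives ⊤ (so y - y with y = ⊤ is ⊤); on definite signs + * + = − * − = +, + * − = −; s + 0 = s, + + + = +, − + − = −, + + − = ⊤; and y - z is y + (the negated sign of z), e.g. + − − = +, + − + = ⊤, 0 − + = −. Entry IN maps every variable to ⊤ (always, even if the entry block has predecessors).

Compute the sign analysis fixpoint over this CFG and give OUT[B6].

Answer: {a: +, b: +, c: +, d: +, e: ⊤, f: +}

Trace:
Fixpoint table:
  B0:   IN=(all ⊤)   OUT={c:+; rest ⊤}
  B1:   IN={c:+; rest ⊤}   OUT={a:+, c:+, d:+; rest ⊤}
  B2:   IN={a:+, c:+, d:+; rest ⊤}   OUT={a:+, b:+, c:+, d:+, f:+; rest ⊤}
  B3:   IN={a:+, b:+, c:+, d:+, f:+; rest ⊤}   OUT={a:+, b:+, c:+, d:+, f:+; rest ⊤}
  B4:   IN={a:+, b:+, c:+, d:+, f:+; rest ⊤}   OUT={a:+, b:+, c:+, d:+, f:+; rest ⊤}
  B5:   IN={a:+, b:+, c:+, d:+, f:+; rest ⊤}   OUT={a:+, b:+, c:+, d:+, f:+; rest ⊤}
  B6:   IN={a:+, b:+, c:+, d:+, f:+; rest ⊤}   OUT={a:+, b:+, c:+, d:+, f:+; rest ⊤}
  B7:   IN={a:+, b:+, c:+, d:+, f:+; rest ⊤}   OUT={a:+, b:+, c:+, d:+, e:0, f:+; rest ⊤}
  B8:   IN={a:+, b:+, c:+, d:+, e:0, f:+; rest ⊤}   OUT={a:+, b:+, c:+, d:+, e:+, f:+; rest ⊤}
  B9:   IN={a:+, b:+, c:+, d:+, e:+, f:+; rest ⊤}   OUT={a:+, b:+, c:+, e:+, f:+; rest ⊤}

Merge at B6: IN[B6] = OUT[B5] = {a: +, b: +, c: +, d: +, e: ⊤, f: +}
Applying B6's transfer function to that IN value gives OUT[B6] (row B6 above).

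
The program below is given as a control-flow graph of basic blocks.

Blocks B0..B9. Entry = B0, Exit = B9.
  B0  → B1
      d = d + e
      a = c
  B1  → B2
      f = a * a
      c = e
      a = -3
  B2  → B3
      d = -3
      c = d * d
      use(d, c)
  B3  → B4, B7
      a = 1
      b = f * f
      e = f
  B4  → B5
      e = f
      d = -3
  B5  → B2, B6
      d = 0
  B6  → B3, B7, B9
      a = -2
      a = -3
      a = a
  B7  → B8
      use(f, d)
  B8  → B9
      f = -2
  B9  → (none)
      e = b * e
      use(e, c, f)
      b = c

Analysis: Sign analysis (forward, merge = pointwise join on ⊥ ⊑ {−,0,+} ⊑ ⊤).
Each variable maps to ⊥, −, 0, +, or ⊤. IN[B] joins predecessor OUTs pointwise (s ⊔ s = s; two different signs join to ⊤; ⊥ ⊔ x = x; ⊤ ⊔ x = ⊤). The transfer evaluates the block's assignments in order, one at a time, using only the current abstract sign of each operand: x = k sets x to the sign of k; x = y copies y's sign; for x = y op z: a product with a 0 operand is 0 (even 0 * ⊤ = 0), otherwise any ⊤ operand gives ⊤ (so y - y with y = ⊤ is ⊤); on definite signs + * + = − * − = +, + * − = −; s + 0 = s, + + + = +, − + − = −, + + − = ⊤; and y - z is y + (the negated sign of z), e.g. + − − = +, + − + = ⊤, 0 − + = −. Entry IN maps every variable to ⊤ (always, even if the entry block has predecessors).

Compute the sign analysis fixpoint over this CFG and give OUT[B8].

Per-block solution:
  B0: | IN=(all ⊤) | OUT=(all ⊤)
  B1: | IN=(all ⊤) | OUT={a:-; rest ⊤}
  B2: | IN=(all ⊤) | OUT={c:+, d:-; rest ⊤}
  B3: | IN={c:+; rest ⊤} | OUT={a:+, c:+; rest ⊤}
  B4: | IN={a:+, c:+; rest ⊤} | OUT={a:+, c:+, d:-; rest ⊤}
  B5: | IN={a:+, c:+, d:-; rest ⊤} | OUT={a:+, c:+, d:0; rest ⊤}
  B6: | IN={a:+, c:+, d:0; rest ⊤} | OUT={a:-, c:+, d:0; rest ⊤}
  B7: | IN={c:+; rest ⊤} | OUT={c:+; rest ⊤}
  B8: | IN={c:+; rest ⊤} | OUT={c:+, f:-; rest ⊤}
  B9: | IN={c:+; rest ⊤} | OUT={b:+, c:+; rest ⊤}

Merge at B8: IN[B8] = OUT[B7] = {a: ⊤, b: ⊤, c: +, d: ⊤, e: ⊤, f: ⊤}
Applying B8's transfer function to that IN value gives OUT[B8] (row B8 above).

Answer: {a: ⊤, b: ⊤, c: +, d: ⊤, e: ⊤, f: -}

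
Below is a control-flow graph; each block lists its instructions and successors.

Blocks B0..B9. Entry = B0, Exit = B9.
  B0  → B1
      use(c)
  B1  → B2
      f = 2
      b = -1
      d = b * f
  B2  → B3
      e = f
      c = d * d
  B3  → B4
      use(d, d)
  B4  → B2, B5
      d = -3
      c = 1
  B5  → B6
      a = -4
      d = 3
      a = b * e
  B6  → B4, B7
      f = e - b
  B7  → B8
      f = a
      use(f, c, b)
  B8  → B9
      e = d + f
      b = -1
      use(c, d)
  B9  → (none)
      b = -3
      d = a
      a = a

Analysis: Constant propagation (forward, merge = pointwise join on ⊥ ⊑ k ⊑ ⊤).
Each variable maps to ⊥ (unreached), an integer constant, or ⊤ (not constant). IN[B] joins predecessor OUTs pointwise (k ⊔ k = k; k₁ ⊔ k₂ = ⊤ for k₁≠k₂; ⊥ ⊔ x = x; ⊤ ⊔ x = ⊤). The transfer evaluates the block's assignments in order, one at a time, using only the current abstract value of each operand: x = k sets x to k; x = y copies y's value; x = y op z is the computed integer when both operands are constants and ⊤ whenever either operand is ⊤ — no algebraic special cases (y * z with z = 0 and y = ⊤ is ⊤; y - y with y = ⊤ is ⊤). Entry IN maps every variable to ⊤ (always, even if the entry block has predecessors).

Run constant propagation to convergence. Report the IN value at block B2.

Converged values:
  B0:   IN=(all ⊤)   OUT=(all ⊤)
  B1:   IN=(all ⊤)   OUT={b:-1, d:-2, f:2; rest ⊤}
  B2:   IN={b:-1; rest ⊤}   OUT={b:-1; rest ⊤}
  B3:   IN={b:-1; rest ⊤}   OUT={b:-1; rest ⊤}
  B4:   IN={b:-1; rest ⊤}   OUT={b:-1, c:1, d:-3; rest ⊤}
  B5:   IN={b:-1, c:1, d:-3; rest ⊤}   OUT={b:-1, c:1, d:3; rest ⊤}
  B6:   IN={b:-1, c:1, d:3; rest ⊤}   OUT={b:-1, c:1, d:3; rest ⊤}
  B7:   IN={b:-1, c:1, d:3; rest ⊤}   OUT={b:-1, c:1, d:3; rest ⊤}
  B8:   IN={b:-1, c:1, d:3; rest ⊤}   OUT={b:-1, c:1, d:3; rest ⊤}
  B9:   IN={b:-1, c:1, d:3; rest ⊤}   OUT={b:-3, c:1; rest ⊤}

Merge at B2: IN[B2] = OUT[B1] ⊔ OUT[B4] = {a: ⊤, b: -1, c: ⊤, d: ⊤, e: ⊤, f: ⊤}

Answer: {a: ⊤, b: -1, c: ⊤, d: ⊤, e: ⊤, f: ⊤}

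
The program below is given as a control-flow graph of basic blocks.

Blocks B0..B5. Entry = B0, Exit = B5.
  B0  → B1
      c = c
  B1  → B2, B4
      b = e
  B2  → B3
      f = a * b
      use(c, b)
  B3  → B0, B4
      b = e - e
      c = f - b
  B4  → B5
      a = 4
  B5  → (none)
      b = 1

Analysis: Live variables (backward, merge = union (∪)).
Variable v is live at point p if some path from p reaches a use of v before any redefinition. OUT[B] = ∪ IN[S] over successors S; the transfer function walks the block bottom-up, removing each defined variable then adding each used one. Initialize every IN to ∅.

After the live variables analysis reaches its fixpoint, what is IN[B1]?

Answer: {a, c, e}

Trace:
Fixpoint table:
  B0: | IN={a, c, e} | OUT={a, c, e}
  B1: | IN={a, c, e} | OUT={a, b, c, e}
  B2: | IN={a, b, c, e} | OUT={a, e, f}
  B3: | IN={a, e, f} | OUT={a, c, e}
  B4: | IN={} | OUT={}
  B5: | IN={} | OUT={}

Merge at B1: OUT[B1] = IN[B2] ⊔ IN[B4] = {a, b, c, e}
Applying B1's transfer function to that OUT value gives IN[B1] (row B1 above).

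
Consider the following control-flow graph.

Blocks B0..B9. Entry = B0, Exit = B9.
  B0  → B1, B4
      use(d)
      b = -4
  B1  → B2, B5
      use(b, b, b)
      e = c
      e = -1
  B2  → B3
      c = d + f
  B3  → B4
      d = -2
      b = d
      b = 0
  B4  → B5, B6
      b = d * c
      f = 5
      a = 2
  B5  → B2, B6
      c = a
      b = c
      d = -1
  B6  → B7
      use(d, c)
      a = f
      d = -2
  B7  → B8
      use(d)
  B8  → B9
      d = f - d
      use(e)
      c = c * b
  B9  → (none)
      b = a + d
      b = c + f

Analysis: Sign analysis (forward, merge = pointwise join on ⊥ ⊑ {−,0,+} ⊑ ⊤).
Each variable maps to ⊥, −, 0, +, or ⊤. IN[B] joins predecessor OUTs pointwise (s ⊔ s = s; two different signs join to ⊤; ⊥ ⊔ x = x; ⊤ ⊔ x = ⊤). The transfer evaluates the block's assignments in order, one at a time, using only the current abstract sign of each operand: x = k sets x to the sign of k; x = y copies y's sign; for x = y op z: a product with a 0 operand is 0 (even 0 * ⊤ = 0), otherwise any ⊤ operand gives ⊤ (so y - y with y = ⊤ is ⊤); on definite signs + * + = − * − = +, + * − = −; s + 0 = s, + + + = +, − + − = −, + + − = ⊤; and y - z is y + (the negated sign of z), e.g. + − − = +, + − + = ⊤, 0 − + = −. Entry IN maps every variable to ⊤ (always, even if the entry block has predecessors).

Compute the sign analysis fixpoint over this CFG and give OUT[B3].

Answer: {a: ⊤, b: 0, c: ⊤, d: -, e: ⊤, f: ⊤}

Trace:
Per-block solution:
  B0:  IN=(all ⊤)  OUT={b:-; rest ⊤}
  B1:  IN={b:-; rest ⊤}  OUT={b:-, e:-; rest ⊤}
  B2:  IN=(all ⊤)  OUT=(all ⊤)
  B3:  IN=(all ⊤)  OUT={b:0, d:-; rest ⊤}
  B4:  IN=(all ⊤)  OUT={a:+, f:+; rest ⊤}
  B5:  IN=(all ⊤)  OUT={d:-; rest ⊤}
  B6:  IN=(all ⊤)  OUT={d:-; rest ⊤}
  B7:  IN={d:-; rest ⊤}  OUT={d:-; rest ⊤}
  B8:  IN={d:-; rest ⊤}  OUT=(all ⊤)
  B9:  IN=(all ⊤)  OUT=(all ⊤)

Merge at B3: IN[B3] = OUT[B2] = {a: ⊤, b: ⊤, c: ⊤, d: ⊤, e: ⊤, f: ⊤}
Applying B3's transfer function to that IN value gives OUT[B3] (row B3 above).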